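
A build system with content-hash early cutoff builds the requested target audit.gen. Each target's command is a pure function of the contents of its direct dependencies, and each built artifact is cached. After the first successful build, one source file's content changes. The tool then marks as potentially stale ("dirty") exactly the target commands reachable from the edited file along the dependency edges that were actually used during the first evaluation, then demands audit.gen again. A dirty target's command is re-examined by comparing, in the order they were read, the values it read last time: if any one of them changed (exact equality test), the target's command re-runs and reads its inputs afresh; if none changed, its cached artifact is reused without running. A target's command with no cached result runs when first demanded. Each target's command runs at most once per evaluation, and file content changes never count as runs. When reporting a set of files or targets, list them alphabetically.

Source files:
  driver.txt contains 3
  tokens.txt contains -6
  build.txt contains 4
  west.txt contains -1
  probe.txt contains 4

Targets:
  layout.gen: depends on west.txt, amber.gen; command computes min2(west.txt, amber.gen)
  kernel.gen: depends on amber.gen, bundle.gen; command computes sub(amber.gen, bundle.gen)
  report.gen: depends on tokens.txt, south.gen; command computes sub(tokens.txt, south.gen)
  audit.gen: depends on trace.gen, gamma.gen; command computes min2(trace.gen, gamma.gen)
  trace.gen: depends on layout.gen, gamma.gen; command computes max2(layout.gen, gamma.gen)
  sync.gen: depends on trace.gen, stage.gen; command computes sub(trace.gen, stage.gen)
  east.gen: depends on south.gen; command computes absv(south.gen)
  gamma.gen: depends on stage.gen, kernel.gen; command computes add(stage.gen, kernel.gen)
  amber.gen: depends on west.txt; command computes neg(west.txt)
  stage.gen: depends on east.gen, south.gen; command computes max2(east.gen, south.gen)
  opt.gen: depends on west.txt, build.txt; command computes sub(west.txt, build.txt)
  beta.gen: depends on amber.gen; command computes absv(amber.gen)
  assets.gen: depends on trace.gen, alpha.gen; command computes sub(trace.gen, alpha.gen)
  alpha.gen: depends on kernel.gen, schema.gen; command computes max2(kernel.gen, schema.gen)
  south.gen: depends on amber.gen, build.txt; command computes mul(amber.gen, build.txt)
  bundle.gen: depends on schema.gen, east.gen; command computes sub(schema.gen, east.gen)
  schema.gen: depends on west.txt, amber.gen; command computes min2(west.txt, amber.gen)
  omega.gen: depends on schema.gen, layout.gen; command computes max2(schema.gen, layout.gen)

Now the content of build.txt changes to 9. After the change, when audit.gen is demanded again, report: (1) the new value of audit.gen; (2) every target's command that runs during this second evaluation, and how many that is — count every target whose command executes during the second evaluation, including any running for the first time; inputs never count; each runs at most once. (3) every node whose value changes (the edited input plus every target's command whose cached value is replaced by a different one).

First evaluation (everything demanded from the output):
  amber.gen = neg(-1) = 1
  layout.gen = min2(-1, 1) = -1
  schema.gen = min2(-1, 1) = -1
  south.gen = mul(1, 4) = 4
  east.gen = absv(4) = 4
  bundle.gen = sub(-1, 4) = -5
  kernel.gen = sub(1, -5) = 6
  stage.gen = max2(4, 4) = 4
  gamma.gen = add(4, 6) = 10
  trace.gen = max2(-1, 10) = 10
  audit.gen = min2(10, 10) = 10

Propagation after the edit:
  south.gen: runs — build.txt 4->9; result 9.
  east.gen: runs — south.gen 4->9; result 9.
  bundle.gen: runs — east.gen 4->9; result -10.
  kernel.gen: runs — bundle.gen -5->-10; result 11.
  stage.gen: runs — east.gen 4->9; south.gen 4->9; result 9.
  gamma.gen: runs — stage.gen 4->9; kernel.gen 6->11; result 20.
  trace.gen: runs — gamma.gen 10->20; result 20.
  audit.gen: runs — trace.gen 10->20; gamma.gen 10->20; result 20.

New value of audit.gen: 20.
Target commands that run: audit.gen, bundle.gen, east.gen, gamma.gen, kernel.gen, south.gen, stage.gen, trace.gen — 8 in total.
Values that change: audit.gen, build.txt, bundle.gen, east.gen, gamma.gen, kernel.gen, south.gen, stage.gen, trace.gen.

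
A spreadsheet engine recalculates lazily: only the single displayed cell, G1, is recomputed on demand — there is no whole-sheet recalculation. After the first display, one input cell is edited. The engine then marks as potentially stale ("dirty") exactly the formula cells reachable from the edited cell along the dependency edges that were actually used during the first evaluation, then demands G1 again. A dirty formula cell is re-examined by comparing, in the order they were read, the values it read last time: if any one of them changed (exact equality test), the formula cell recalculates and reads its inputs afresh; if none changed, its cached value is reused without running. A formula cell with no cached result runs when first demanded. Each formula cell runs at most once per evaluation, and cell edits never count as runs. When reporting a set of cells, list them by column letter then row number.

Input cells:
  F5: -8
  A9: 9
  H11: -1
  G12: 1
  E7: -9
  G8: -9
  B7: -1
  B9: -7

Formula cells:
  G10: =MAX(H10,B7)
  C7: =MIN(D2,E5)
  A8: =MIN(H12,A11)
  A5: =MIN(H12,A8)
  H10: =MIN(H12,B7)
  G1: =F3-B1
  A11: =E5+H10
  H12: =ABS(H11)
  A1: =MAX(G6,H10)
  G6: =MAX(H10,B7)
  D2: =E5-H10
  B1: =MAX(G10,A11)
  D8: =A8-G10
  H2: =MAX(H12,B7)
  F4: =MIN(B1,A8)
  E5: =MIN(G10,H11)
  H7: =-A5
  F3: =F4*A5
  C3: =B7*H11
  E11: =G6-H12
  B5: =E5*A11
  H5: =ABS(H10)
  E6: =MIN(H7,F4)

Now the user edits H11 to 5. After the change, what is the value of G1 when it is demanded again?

New value of G1: 5.
Key observation: the cutoff stops propagation at G10 — its inputs' values are unchanged, so it reuses its cache.

First evaluation (everything demanded from the output):
  H12 = ABS(-1) = 1
  H10 = MIN(1, -1) = -1
  G10 = MAX(-1, -1) = -1
  E5 = MIN(-1, -1) = -1
  A11 = -1 + -1 = -2
  A8 = MIN(1, -2) = -2
  A5 = MIN(1, -2) = -2
  B1 = MAX(-1, -2) = -1
  F4 = MIN(-1, -2) = -2
  F3 = -2 * -2 = 4
  G1 = 4 - -1 = 5

Propagation after the edit:
  H12: runs — H11 -1->5; result 5.
  H10: runs — H12 1->5; result -1 (same value as before).
  G10: checked — values it read are unchanged (H10 unchanged, B7 unchanged); reused cached -1 without running.
  E5: runs — H11 -1->5; result -1 (same value as before).
  A11: checked — values it read are unchanged (E5 unchanged, H10 unchanged); reused cached -2 without running.
  A8: runs — H12 1->5; result -2 (same value as before).
  A5: runs — H12 1->5; result -2 (same value as before).
  B1: checked — values it read are unchanged (G10 unchanged, A11 unchanged); reused cached -1 without running.
  F4: checked — values it read are unchanged (B1 unchanged, A8 unchanged); reused cached -2 without running.
  F3: checked — values it read are unchanged (F4 unchanged, A5 unchanged); reused cached 4 without running.
  G1: checked — values it read are unchanged (F3 unchanged, B1 unchanged); reused cached 5 without running.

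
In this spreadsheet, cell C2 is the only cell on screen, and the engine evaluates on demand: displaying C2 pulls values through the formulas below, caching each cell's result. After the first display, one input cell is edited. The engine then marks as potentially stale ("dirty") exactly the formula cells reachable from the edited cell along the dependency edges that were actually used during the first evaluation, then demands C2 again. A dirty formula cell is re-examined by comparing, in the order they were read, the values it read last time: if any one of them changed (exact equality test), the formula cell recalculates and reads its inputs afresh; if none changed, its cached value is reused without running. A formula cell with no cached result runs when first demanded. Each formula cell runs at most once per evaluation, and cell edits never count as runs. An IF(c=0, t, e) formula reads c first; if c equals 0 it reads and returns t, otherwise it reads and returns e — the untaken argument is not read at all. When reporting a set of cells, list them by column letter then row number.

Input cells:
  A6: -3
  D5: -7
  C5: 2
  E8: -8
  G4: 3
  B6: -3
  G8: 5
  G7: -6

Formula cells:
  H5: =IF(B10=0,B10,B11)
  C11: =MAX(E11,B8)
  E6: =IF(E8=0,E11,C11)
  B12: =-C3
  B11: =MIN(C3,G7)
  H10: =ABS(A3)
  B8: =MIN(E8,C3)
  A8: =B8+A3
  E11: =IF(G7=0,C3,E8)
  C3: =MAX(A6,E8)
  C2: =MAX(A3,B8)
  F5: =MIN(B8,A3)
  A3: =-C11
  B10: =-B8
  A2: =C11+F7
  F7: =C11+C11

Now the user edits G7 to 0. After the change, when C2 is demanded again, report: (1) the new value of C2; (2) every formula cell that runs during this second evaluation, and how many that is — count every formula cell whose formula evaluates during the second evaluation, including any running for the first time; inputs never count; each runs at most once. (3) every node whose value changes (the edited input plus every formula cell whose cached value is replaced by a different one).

C2 now evaluates to 3.
Run set: A3, C2, C11, E11 (4 run).
Changed values: A3, C2, C11, E11, G7.

Initial pass — values computed on the first demand:
  C3 = MAX(-3, -8) = -3
  B8 = MIN(-8, -3) = -8
  E11 = IF(G7=0: G7=-6 -> else branch E8) = -8
  C11 = MAX(-8, -8) = -8
  A3 = -(-8) = 8
  C2 = MAX(8, -8) = 8

Second demand — change propagation:
  E11: re-runs because G7 -6->0; new result -3.
  C11: re-runs because E11 -8->-3; new result -3.
  A3: re-runs because C11 -8->-3; new result 3.
  C2: re-runs because A3 8->3; new result 3.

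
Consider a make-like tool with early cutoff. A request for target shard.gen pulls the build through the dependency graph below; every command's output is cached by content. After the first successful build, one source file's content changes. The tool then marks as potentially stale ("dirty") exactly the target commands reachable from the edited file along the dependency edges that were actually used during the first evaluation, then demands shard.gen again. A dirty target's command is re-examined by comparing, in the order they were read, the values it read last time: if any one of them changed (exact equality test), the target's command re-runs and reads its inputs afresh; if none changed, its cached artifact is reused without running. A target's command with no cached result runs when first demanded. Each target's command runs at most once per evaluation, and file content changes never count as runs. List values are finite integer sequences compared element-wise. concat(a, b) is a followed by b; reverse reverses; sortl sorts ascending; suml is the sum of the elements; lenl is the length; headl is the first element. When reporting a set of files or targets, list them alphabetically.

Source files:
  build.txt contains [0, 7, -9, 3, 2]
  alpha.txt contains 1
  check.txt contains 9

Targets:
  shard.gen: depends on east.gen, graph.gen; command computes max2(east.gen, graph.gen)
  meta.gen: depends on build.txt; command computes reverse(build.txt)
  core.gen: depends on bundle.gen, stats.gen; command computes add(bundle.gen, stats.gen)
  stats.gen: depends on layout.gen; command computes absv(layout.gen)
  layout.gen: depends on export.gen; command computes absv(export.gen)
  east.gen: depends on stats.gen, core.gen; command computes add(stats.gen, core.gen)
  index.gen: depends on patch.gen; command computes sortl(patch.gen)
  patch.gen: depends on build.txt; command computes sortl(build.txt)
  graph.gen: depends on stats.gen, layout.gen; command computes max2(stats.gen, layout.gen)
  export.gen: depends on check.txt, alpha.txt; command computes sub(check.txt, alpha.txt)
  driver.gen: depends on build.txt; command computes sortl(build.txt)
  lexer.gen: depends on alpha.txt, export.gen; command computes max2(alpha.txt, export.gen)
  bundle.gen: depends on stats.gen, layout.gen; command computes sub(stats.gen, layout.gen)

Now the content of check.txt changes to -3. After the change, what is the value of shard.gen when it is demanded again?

Demanding shard.gen again yields 8.

First demand of the output computes:
  export.gen = sub(9, 1) = 8
  layout.gen = absv(8) = 8
  stats.gen = absv(8) = 8
  bundle.gen = sub(8, 8) = 0
  core.gen = add(0, 8) = 8
  east.gen = add(8, 8) = 16
  graph.gen = max2(8, 8) = 8
  shard.gen = max2(16, 8) = 16

After the edit, cleaning proceeds:
  export.gen: a read changed (check.txt 9->-3) — executes, giving -4.
  layout.gen: a read changed (export.gen 8->-4) — executes, giving 4.
  stats.gen: a read changed (layout.gen 8->4) — executes, giving 4.
  bundle.gen: a read changed (stats.gen 8->4; layout.gen 8->4) — executes, giving 0 — identical to its old value.
  core.gen: a read changed (stats.gen 8->4) — executes, giving 4.
  east.gen: a read changed (stats.gen 8->4; core.gen 8->4) — executes, giving 8.
  graph.gen: a read changed (stats.gen 8->4; layout.gen 8->4) — executes, giving 4.
  shard.gen: a read changed (east.gen 16->8; graph.gen 8->4) — executes, giving 8.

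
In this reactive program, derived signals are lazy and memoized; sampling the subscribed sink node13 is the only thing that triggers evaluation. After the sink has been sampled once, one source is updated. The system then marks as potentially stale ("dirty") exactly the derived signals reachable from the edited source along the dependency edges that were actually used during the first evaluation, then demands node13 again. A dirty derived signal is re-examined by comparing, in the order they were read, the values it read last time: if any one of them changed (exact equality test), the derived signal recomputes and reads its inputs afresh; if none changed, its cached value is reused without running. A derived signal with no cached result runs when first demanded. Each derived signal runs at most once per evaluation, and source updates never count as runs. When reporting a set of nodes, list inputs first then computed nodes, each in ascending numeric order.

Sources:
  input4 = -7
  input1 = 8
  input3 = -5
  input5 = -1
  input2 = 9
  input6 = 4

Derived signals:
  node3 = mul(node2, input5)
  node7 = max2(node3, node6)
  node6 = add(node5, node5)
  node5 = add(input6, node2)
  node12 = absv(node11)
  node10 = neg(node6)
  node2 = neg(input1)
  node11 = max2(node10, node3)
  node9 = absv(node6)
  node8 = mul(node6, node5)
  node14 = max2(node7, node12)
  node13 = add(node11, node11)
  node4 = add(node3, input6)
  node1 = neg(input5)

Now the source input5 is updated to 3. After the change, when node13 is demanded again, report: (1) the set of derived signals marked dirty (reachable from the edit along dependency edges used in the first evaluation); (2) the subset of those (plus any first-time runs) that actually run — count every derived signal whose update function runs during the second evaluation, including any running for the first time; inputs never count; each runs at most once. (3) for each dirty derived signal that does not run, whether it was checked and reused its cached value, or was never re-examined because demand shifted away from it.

The edit dirties: node3, node11, node13.
2 derived signals run: node3, node11.
Cache hits after checking: node13.
Note the absorption at node11: it re-runs yet its value is the same, leaving the output's value untouched.

First demand of the output computes:
  node2 = neg(8) = -8
  node3 = mul(-8, -1) = 8
  node5 = add(4, -8) = -4
  node6 = add(-4, -4) = -8
  node10 = neg(-8) = 8
  node11 = max2(8, 8) = 8
  node13 = add(8, 8) = 16

After the edit, cleaning proceeds:
  node3: a read changed (input5 -1->3) — executes, giving -24.
  node11: a read changed (node3 8->-24) — executes, giving 8 — identical to its old value.
  node13: dirty, but its reads are unchanged (node11 unchanged, node11 unchanged); cached 16 stands.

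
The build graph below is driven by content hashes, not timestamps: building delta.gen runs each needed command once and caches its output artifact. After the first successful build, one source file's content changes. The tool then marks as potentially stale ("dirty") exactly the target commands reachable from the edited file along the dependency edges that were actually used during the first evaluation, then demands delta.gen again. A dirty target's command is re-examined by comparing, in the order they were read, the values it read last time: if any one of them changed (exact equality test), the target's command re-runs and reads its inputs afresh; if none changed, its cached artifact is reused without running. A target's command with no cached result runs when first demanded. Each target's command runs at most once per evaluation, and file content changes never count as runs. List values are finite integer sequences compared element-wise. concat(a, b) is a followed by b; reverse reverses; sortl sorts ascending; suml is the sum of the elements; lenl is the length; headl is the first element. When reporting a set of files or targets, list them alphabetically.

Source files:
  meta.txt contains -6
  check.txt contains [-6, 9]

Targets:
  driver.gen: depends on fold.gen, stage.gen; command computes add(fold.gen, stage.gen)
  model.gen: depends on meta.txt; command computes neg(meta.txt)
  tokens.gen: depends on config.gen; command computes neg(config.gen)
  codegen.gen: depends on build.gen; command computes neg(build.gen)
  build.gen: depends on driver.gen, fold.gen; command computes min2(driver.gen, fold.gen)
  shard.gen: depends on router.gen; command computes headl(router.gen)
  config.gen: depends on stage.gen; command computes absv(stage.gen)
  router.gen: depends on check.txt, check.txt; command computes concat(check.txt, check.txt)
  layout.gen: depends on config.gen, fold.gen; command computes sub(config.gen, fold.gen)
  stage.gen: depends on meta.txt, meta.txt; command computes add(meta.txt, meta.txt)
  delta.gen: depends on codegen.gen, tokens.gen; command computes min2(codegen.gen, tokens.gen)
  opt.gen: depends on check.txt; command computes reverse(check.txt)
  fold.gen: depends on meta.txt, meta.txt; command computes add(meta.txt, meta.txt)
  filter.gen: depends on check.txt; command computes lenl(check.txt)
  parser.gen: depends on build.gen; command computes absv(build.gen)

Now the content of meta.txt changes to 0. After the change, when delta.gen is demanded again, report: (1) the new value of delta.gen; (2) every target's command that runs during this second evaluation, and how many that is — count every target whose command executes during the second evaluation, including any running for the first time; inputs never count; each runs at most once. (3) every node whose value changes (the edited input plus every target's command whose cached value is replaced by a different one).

delta.gen now evaluates to 0.
Run set: build.gen, codegen.gen, config.gen, delta.gen, driver.gen, fold.gen, stage.gen, tokens.gen (8 run).
Changed values: build.gen, codegen.gen, config.gen, delta.gen, driver.gen, fold.gen, meta.txt, stage.gen, tokens.gen.

Initial pass — values computed on the first demand:
  fold.gen = add(-6, -6) = -12
  stage.gen = add(-6, -6) = -12
  config.gen = absv(-12) = 12
  driver.gen = add(-12, -12) = -24
  build.gen = min2(-24, -12) = -24
  codegen.gen = neg(-24) = 24
  tokens.gen = neg(12) = -12
  delta.gen = min2(24, -12) = -12

Second demand — change propagation:
  fold.gen: re-runs because meta.txt -6->0; meta.txt -6->0; new result 0.
  stage.gen: re-runs because meta.txt -6->0; meta.txt -6->0; new result 0.
  config.gen: re-runs because stage.gen -12->0; new result 0.
  driver.gen: re-runs because fold.gen -12->0; stage.gen -12->0; new result 0.
  build.gen: re-runs because driver.gen -24->0; fold.gen -12->0; new result 0.
  codegen.gen: re-runs because build.gen -24->0; new result 0.
  tokens.gen: re-runs because config.gen 12->0; new result 0.
  delta.gen: re-runs because codegen.gen 24->0; tokens.gen -12->0; new result 0.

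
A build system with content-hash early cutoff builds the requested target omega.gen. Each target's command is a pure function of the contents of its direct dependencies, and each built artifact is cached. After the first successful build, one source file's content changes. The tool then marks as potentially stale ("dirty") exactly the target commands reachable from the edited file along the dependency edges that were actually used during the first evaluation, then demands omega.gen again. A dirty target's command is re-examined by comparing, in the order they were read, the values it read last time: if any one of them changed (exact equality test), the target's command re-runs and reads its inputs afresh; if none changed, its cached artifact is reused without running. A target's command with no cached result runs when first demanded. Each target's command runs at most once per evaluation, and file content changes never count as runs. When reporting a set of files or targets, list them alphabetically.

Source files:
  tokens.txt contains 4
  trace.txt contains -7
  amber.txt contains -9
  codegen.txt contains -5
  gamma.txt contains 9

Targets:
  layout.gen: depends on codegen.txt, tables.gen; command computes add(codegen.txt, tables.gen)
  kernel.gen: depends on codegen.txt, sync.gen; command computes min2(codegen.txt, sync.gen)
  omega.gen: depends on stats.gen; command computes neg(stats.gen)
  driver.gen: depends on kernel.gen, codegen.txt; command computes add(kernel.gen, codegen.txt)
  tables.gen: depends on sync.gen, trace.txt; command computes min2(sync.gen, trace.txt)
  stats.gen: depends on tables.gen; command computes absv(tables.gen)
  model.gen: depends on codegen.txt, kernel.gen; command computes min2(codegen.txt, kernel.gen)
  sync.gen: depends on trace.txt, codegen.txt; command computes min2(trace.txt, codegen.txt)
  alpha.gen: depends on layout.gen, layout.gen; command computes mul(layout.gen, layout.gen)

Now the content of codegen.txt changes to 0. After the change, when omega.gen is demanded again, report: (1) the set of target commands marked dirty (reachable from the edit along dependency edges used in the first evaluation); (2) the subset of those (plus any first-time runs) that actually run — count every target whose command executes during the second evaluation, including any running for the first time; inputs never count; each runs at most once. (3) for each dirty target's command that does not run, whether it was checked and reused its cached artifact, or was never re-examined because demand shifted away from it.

Marked dirty: omega.gen, stats.gen, sync.gen, tables.gen.
Target commands that run: sync.gen — 1 in total.
Checked but reused from cache: omega.gen, stats.gen, tables.gen.
Key observation: the change is absorbed at sync.gen — it re-runs but produces the same value, and the output's value is unchanged.

First evaluation (everything demanded from the output):
  sync.gen = min2(-7, -5) = -7
  tables.gen = min2(-7, -7) = -7
  stats.gen = absv(-7) = 7
  omega.gen = neg(7) = -7

Propagation after the edit:
  sync.gen: runs — codegen.txt -5->0; result -7 (same value as before).
  tables.gen: checked — values it read are unchanged (sync.gen unchanged, trace.txt unchanged); reused cached -7 without running.
  stats.gen: checked — values it read are unchanged (tables.gen unchanged); reused cached 7 without running.
  omega.gen: checked — values it read are unchanged (stats.gen unchanged); reused cached -7 without running.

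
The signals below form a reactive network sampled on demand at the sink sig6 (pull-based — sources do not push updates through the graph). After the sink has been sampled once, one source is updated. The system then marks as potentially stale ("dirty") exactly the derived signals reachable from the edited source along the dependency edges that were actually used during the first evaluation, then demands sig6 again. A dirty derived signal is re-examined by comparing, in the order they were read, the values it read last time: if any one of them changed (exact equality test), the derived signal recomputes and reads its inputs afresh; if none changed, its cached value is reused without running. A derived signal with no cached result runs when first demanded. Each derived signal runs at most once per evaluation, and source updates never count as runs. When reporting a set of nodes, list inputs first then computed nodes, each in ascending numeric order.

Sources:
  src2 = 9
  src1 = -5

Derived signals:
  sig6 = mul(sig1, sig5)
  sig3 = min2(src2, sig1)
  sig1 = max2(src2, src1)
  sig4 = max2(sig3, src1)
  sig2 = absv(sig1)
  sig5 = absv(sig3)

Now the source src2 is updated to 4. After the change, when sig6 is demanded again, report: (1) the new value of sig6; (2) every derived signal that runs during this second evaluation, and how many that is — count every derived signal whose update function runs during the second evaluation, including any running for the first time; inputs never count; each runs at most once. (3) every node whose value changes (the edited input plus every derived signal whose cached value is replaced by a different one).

sig6 now evaluates to 16.
Run set: sig1, sig3, sig5, sig6 (4 run).
Changed values: src2, sig1, sig3, sig5, sig6.

Initial pass — values computed on the first demand:
  sig1 = max2(9, -5) = 9
  sig3 = min2(9, 9) = 9
  sig5 = absv(9) = 9
  sig6 = mul(9, 9) = 81

Second demand — change propagation:
  sig1: re-runs because src2 9->4; new result 4.
  sig3: re-runs because src2 9->4; sig1 9->4; new result 4.
  sig5: re-runs because sig3 9->4; new result 4.
  sig6: re-runs because sig1 9->4; sig5 9->4; new result 16.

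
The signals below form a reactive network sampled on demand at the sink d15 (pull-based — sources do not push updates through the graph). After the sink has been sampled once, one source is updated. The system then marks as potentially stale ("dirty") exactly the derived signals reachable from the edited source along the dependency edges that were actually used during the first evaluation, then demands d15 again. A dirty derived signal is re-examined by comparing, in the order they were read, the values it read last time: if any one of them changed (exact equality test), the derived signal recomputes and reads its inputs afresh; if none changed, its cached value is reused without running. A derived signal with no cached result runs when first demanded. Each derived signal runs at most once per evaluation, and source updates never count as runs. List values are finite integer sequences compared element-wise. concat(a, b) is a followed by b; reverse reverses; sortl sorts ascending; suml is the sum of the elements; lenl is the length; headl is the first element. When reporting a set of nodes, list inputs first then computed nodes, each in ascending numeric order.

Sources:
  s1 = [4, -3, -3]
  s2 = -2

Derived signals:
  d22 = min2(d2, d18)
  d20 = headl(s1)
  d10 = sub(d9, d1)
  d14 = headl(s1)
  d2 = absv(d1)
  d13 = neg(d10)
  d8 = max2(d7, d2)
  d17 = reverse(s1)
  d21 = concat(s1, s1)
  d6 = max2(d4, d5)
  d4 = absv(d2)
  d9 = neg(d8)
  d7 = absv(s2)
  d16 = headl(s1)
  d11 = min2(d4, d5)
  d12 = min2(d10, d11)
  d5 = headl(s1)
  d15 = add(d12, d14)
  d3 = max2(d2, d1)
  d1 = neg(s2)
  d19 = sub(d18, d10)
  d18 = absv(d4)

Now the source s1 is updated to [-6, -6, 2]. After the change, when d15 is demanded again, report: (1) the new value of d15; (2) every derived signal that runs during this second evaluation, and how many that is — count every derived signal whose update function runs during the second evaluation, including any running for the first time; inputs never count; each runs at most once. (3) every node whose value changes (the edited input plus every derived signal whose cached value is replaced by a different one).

d15 now evaluates to -12.
Run set: d5, d11, d12, d14, d15 (5 run).
Changed values: s1, d5, d11, d12, d14, d15.

Initial pass — values computed on the first demand:
  d1 = neg(-2) = 2
  d2 = absv(2) = 2
  d4 = absv(2) = 2
  d5 = headl([4, -3, -3]) = 4
  d7 = absv(-2) = 2
  d8 = max2(2, 2) = 2
  d9 = neg(2) = -2
  d10 = sub(-2, 2) = -4
  d11 = min2(2, 4) = 2
  d12 = min2(-4, 2) = -4
  d14 = headl([4, -3, -3]) = 4
  d15 = add(-4, 4) = 0

Second demand — change propagation:
  d5: re-runs because s1 [4, -3, -3]->[-6, -6, 2]; new result -6.
  d11: re-runs because d5 4->-6; new result -6.
  d12: re-runs because d11 2->-6; new result -6.
  d14: re-runs because s1 [4, -3, -3]->[-6, -6, 2]; new result -6.
  d15: re-runs because d12 -4->-6; d14 4->-6; new result -12.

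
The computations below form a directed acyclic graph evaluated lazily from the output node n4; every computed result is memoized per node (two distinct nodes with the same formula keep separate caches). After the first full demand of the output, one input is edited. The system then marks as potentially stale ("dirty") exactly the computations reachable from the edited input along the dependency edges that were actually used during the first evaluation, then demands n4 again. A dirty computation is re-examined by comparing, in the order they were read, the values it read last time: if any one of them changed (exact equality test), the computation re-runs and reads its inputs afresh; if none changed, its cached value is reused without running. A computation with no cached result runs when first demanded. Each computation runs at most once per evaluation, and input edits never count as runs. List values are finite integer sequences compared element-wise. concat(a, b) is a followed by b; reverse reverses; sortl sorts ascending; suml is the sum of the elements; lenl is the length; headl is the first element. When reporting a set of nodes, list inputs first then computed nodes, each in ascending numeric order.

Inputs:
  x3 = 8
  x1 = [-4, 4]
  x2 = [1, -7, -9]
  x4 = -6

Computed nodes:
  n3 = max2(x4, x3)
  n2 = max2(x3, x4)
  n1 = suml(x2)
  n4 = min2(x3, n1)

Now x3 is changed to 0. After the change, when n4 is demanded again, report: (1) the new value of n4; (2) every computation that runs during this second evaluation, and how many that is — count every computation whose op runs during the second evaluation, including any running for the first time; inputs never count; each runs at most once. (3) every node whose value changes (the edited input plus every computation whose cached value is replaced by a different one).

First demand of the output computes:
  n1 = suml([1, -7, -9]) = -15
  n4 = min2(8, -15) = -15

After the edit, cleaning proceeds:
  n4: a read changed (x3 8->0) — executes, giving -15 — identical to its old value.

Demanding n4 again yields -15.
1 computations run: n4.
The nodes whose values change: x3.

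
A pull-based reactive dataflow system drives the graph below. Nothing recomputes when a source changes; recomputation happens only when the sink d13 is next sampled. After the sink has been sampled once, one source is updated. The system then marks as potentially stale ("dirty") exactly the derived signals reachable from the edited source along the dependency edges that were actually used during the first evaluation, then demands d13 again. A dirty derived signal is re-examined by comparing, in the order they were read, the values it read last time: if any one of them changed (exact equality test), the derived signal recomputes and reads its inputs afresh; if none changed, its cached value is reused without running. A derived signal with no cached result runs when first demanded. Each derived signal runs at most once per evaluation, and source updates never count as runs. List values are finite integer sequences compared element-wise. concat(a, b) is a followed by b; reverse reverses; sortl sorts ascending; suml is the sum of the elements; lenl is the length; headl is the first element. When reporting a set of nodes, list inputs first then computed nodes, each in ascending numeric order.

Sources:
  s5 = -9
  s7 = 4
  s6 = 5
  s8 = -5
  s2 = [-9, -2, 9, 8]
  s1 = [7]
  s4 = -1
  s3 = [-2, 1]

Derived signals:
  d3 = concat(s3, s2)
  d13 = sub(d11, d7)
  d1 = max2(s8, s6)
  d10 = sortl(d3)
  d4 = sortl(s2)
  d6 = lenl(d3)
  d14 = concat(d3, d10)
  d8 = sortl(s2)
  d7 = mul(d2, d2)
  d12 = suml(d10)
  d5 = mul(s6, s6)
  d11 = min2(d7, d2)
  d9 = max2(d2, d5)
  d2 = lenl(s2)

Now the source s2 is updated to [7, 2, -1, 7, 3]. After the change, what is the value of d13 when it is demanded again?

First evaluation (everything demanded from the output):
  d2 = lenl([-9, -2, 9, 8]) = 4
  d7 = mul(4, 4) = 16
  d11 = min2(16, 4) = 4
  d13 = sub(4, 16) = -12

Propagation after the edit:
  d2: runs — s2 [-9, -2, 9, 8]->[7, 2, -1, 7, 3]; result 5.
  d7: runs — d2 4->5; d2 4->5; result 25.
  d11: runs — d7 16->25; d2 4->5; result 5.
  d13: runs — d11 4->5; d7 16->25; result -20.

New value of d13: -20.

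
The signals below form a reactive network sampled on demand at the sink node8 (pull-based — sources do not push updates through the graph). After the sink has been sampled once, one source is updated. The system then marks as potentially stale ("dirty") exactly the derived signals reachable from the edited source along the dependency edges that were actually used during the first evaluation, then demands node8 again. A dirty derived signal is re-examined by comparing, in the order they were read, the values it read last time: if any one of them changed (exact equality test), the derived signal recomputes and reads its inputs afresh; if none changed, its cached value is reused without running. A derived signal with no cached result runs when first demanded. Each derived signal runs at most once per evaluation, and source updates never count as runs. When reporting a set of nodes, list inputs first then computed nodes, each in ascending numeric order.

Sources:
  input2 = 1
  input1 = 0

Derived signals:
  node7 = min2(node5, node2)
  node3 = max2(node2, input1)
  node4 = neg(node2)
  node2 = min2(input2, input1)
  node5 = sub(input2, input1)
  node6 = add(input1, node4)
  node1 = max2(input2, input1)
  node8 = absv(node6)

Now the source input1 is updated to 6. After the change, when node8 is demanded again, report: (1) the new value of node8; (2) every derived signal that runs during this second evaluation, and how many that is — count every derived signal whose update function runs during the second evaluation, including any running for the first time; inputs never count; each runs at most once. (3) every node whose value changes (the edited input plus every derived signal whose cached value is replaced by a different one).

node8 now evaluates to 5.
Run set: node2, node4, node6, node8 (4 run).
Changed values: input1, node2, node4, node6, node8.

Initial pass — values computed on the first demand:
  node2 = min2(1, 0) = 0
  node4 = neg(0) = 0
  node6 = add(0, 0) = 0
  node8 = absv(0) = 0

Second demand — change propagation:
  node2: re-runs because input1 0->6; new result 1.
  node4: re-runs because node2 0->1; new result -1.
  node6: re-runs because input1 0->6; node4 0->-1; new result 5.
  node8: re-runs because node6 0->5; new result 5.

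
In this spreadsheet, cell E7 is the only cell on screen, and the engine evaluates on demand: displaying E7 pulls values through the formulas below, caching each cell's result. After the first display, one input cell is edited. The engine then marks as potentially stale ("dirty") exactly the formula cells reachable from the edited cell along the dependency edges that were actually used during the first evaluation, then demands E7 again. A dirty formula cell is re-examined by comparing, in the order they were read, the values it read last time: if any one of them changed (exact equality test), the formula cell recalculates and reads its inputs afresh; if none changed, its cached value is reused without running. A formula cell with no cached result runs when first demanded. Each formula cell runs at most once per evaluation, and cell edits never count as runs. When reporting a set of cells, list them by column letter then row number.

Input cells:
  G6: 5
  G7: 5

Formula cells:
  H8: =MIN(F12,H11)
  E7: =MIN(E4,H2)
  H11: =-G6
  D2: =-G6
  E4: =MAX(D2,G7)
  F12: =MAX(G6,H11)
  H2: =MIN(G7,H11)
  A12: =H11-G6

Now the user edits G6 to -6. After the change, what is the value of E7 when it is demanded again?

Initial pass — values computed on the first demand:
  D2 = -(5) = -5
  E4 = MAX(-5, 5) = 5
  H11 = -(5) = -5
  H2 = MIN(5, -5) = -5
  E7 = MIN(5, -5) = -5

Second demand — change propagation:
  D2: re-runs because G6 5->-6; new result 6.
  E4: re-runs because D2 -5->6; new result 6.
  H11: re-runs because G6 5->-6; new result 6.
  H2: re-runs because H11 -5->6; new result 5.
  E7: re-runs because E4 5->6; H2 -5->5; new result 5.

E7 now evaluates to 5.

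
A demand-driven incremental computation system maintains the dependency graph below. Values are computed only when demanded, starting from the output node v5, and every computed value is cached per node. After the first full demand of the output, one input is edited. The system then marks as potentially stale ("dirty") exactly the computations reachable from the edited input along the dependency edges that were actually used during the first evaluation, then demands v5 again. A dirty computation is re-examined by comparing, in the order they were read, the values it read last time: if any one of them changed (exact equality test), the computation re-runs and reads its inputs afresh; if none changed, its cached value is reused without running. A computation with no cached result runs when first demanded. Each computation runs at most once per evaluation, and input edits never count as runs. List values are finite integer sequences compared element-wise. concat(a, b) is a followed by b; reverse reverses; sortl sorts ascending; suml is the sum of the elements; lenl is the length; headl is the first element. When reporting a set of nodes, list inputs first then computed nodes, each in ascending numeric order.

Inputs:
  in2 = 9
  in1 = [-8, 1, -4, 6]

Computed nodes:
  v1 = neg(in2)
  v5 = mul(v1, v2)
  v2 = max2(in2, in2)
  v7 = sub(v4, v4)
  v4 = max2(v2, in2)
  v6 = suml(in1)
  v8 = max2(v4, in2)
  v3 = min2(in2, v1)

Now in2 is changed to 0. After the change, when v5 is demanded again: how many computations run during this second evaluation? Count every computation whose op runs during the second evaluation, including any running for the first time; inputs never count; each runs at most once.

Computations that run: v1, v2, v5 — 3 in total.

First evaluation (everything demanded from the output):
  v1 = neg(9) = -9
  v2 = max2(9, 9) = 9
  v5 = mul(-9, 9) = -81

Propagation after the edit:
  v1: runs — in2 9->0; result 0.
  v2: runs — in2 9->0; in2 9->0; result 0.
  v5: runs — v1 -9->0; v2 9->0; result 0.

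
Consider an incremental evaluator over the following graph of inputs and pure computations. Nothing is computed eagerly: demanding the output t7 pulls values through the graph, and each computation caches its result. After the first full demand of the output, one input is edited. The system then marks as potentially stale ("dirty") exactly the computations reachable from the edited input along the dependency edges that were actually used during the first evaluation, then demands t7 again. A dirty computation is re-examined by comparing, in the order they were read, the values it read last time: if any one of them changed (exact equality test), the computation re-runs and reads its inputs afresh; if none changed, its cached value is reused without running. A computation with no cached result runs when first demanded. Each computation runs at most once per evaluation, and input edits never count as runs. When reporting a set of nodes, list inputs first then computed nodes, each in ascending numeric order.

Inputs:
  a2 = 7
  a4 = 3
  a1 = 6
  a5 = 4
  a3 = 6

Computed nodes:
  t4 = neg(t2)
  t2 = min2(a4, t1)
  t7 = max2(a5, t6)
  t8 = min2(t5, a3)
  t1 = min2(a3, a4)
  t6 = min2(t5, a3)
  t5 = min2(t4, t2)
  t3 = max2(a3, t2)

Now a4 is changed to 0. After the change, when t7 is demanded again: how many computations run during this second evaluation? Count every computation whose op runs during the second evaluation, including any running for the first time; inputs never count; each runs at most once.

Run set: t1, t2, t4, t5, t6, t7 (6 run).

Initial pass — values computed on the first demand:
  t1 = min2(6, 3) = 3
  t2 = min2(3, 3) = 3
  t4 = neg(3) = -3
  t5 = min2(-3, 3) = -3
  t6 = min2(-3, 6) = -3
  t7 = max2(4, -3) = 4

Second demand — change propagation:
  t1: re-runs because a4 3->0; new result 0.
  t2: re-runs because a4 3->0; t1 3->0; new result 0.
  t4: re-runs because t2 3->0; new result 0.
  t5: re-runs because t4 -3->0; t2 3->0; new result 0.
  t6: re-runs because t5 -3->0; new result 0.
  t7: re-runs because t6 -3->0; new result 4 (unchanged).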